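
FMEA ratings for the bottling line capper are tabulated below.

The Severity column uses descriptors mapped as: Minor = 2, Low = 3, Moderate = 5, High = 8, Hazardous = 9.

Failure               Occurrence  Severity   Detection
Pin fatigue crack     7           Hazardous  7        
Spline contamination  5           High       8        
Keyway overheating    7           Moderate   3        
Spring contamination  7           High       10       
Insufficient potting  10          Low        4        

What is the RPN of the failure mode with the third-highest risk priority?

320

RPN = Severity × Occurrence × Detection:
  Pin fatigue crack: 9 × 7 × 7 = 441
  Spline contamination: 8 × 5 × 8 = 320
  Keyway overheating: 5 × 7 × 3 = 105
  Spring contamination: 8 × 7 × 10 = 560
  Insufficient potting: 3 × 10 × 4 = 120
Sorted descending: 560, 441, 320, 120, 105.
The third-highest RPN is 320 (Spline contamination).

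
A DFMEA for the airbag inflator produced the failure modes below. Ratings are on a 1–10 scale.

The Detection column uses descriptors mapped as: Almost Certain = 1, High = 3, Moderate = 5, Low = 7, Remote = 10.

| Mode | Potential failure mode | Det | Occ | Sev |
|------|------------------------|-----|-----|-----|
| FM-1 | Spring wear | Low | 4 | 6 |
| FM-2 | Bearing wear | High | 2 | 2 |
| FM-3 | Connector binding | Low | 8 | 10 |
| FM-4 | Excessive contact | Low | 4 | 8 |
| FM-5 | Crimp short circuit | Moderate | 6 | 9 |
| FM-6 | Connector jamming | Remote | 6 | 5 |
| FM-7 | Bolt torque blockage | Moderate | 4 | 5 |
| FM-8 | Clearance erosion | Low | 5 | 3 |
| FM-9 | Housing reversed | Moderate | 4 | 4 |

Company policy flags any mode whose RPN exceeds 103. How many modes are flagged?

6

RPN = Severity × Occurrence × Detection:
  FM-1: 6 × 4 × 7 = 168
  FM-2: 2 × 2 × 3 = 12
  FM-3: 10 × 8 × 7 = 560
  FM-4: 8 × 4 × 7 = 224
  FM-5: 9 × 6 × 5 = 270
  FM-6: 5 × 6 × 10 = 300
  FM-7: 5 × 4 × 5 = 100
  FM-8: 3 × 5 × 7 = 105
  FM-9: 4 × 4 × 5 = 80
Modes with RPN > 103: FM-1 (168), FM-3 (560), FM-4 (224), FM-5 (270), FM-6 (300), FM-8 (105) → 6.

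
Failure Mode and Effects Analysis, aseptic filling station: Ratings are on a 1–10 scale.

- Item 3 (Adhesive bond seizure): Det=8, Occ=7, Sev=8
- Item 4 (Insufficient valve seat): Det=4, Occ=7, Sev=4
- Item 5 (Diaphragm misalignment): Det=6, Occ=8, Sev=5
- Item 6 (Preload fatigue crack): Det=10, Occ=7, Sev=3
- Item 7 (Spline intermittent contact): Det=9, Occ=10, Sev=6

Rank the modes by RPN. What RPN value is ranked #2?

448

RPN = Severity × Occurrence × Detection:
  Item 3: 8 × 7 × 8 = 448
  Item 4: 4 × 7 × 4 = 112
  Item 5: 5 × 8 × 6 = 240
  Item 6: 3 × 7 × 10 = 210
  Item 7: 6 × 10 × 9 = 540
Sorted descending: 540, 448, 240, 210, 112.
The second-highest RPN is 448 (Item 3).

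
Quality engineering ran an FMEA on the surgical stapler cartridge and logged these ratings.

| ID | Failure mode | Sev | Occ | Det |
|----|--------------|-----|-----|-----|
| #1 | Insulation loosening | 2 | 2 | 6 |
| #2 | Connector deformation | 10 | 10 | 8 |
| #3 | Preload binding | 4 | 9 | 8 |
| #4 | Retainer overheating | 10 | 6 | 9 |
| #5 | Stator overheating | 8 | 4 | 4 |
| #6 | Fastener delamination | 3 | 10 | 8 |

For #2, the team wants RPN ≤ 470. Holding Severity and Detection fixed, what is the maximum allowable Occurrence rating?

5

#2: S=10, O=10, D=8 → current RPN = 800.
Fixed product = 80. Need 80 × O ≤ 470, so O ≤ 470/80 = 5.88.
Maximum integer Occurrence rating = 5 (gives RPN 400; O=6 would give 480 > 470).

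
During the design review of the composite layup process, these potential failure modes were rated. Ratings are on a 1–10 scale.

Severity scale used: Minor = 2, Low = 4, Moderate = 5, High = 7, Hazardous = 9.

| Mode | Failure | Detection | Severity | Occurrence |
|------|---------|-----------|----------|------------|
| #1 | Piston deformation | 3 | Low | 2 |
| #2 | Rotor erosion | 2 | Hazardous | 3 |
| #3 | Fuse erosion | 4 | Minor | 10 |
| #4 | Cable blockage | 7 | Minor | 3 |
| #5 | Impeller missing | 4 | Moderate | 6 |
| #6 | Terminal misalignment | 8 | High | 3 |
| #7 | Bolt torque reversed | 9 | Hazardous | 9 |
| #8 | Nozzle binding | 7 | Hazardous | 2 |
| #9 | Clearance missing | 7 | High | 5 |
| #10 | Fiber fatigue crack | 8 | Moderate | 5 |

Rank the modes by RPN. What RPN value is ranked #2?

245

RPN = Severity × Occurrence × Detection:
  #1: 4 × 2 × 3 = 24
  #2: 9 × 3 × 2 = 54
  #3: 2 × 10 × 4 = 80
  #4: 2 × 3 × 7 = 42
  #5: 5 × 6 × 4 = 120
  #6: 7 × 3 × 8 = 168
  #7: 9 × 9 × 9 = 729
  #8: 9 × 2 × 7 = 126
  #9: 7 × 5 × 7 = 245
  #10: 5 × 5 × 8 = 200
Sorted descending: 729, 245, 200, 168, 126, 120, 80, 54, 42, 24.
The second-highest RPN is 245 (#9).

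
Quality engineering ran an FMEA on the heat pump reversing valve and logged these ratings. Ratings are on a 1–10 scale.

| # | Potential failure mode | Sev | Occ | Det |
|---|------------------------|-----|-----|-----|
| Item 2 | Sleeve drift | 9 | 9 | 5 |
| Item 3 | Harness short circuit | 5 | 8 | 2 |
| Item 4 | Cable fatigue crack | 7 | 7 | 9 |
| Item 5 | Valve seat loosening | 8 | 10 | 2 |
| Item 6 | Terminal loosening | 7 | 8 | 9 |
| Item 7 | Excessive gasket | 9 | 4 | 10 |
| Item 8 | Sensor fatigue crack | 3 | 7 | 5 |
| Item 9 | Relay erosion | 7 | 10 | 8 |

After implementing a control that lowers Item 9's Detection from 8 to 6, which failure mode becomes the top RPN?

Item 6

RPN = Severity × Occurrence × Detection:
  Item 2: 9 × 9 × 5 = 405
  Item 3: 5 × 8 × 2 = 80
  Item 4: 7 × 7 × 9 = 441
  Item 5: 8 × 10 × 2 = 160
  Item 6: 7 × 8 × 9 = 504
  Item 7: 9 × 4 × 10 = 360
  Item 8: 3 × 7 × 5 = 105
  Item 9: 7 × 10 × 8 = 560
After action: Item 9 → 7 × 10 × 6 = 420.
Revised RPNs: Item 6=504, Item 4=441, Item 9=420, Item 2=405, Item 7=360, Item 5=160, Item 8=105, Item 3=80.
Highest is now Item 6 (504).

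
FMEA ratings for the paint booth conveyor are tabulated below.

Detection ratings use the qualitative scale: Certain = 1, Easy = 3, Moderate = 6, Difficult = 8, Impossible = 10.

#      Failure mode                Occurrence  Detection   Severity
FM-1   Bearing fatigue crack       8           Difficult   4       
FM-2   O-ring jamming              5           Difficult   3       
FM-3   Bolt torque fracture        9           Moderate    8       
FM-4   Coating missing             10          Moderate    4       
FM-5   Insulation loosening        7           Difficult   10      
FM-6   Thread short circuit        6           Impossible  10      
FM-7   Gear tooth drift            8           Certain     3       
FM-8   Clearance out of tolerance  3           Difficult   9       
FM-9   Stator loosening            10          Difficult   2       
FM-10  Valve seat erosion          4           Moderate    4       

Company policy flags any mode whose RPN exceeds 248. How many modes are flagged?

RPN = Severity × Occurrence × Detection:
  FM-1: 4 × 8 × 8 = 256
  FM-2: 3 × 5 × 8 = 120
  FM-3: 8 × 9 × 6 = 432
  FM-4: 4 × 10 × 6 = 240
  FM-5: 10 × 7 × 8 = 560
  FM-6: 10 × 6 × 10 = 600
  FM-7: 3 × 8 × 1 = 24
  FM-8: 9 × 3 × 8 = 216
  FM-9: 2 × 10 × 8 = 160
  FM-10: 4 × 4 × 6 = 96
Modes with RPN > 248: FM-1 (256), FM-3 (432), FM-5 (560), FM-6 (600) → 4.

4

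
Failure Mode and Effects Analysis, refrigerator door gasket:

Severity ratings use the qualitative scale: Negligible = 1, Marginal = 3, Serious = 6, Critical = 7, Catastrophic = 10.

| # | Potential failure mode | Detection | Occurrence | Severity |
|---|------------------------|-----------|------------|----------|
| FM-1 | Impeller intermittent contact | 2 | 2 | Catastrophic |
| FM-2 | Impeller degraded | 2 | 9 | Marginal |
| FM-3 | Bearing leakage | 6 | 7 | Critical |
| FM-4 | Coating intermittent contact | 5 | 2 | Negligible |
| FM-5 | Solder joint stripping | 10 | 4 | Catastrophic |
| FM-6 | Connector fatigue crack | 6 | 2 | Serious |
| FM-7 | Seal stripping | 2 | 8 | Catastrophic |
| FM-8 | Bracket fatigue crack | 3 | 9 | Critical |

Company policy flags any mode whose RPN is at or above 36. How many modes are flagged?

7

RPN = Severity × Occurrence × Detection:
  FM-1: 10 × 2 × 2 = 40
  FM-2: 3 × 9 × 2 = 54
  FM-3: 7 × 7 × 6 = 294
  FM-4: 1 × 2 × 5 = 10
  FM-5: 10 × 4 × 10 = 400
  FM-6: 6 × 2 × 6 = 72
  FM-7: 10 × 8 × 2 = 160
  FM-8: 7 × 9 × 3 = 189
Modes with RPN ≥ 36: FM-1 (40), FM-2 (54), FM-3 (294), FM-5 (400), FM-6 (72), FM-7 (160), FM-8 (189) → 7.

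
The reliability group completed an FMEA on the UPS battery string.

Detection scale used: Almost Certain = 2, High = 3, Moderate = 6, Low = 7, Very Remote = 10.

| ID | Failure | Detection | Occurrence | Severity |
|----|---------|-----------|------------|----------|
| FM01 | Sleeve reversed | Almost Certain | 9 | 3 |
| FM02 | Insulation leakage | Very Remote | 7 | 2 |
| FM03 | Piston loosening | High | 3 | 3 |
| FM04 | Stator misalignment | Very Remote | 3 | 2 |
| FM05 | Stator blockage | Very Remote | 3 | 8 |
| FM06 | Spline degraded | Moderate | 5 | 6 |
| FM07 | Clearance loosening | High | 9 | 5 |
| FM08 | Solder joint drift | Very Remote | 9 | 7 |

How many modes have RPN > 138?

4

RPN = Severity × Occurrence × Detection:
  FM01: 3 × 9 × 2 = 54
  FM02: 2 × 7 × 10 = 140
  FM03: 3 × 3 × 3 = 27
  FM04: 2 × 3 × 10 = 60
  FM05: 8 × 3 × 10 = 240
  FM06: 6 × 5 × 6 = 180
  FM07: 5 × 9 × 3 = 135
  FM08: 7 × 9 × 10 = 630
Modes with RPN > 138: FM02 (140), FM05 (240), FM06 (180), FM08 (630) → 4.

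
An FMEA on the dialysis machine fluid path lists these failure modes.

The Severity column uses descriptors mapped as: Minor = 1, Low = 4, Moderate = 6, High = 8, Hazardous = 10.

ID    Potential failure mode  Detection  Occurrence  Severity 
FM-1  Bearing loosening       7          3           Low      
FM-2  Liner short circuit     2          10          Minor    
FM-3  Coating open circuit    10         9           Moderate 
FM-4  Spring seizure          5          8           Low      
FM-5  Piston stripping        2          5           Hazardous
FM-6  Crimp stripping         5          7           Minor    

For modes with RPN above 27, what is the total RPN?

RPN = Severity × Occurrence × Detection:
  FM-1: 4 × 3 × 7 = 84
  FM-2: 1 × 10 × 2 = 20
  FM-3: 6 × 9 × 10 = 540
  FM-4: 4 × 8 × 5 = 160
  FM-5: 10 × 5 × 2 = 100
  FM-6: 1 × 7 × 5 = 35
RPN > 27: FM-1 (84), FM-3 (540), FM-4 (160), FM-5 (100), FM-6 (35).
Sum: 84 + 540 + 160 + 100 + 35 = 919.

919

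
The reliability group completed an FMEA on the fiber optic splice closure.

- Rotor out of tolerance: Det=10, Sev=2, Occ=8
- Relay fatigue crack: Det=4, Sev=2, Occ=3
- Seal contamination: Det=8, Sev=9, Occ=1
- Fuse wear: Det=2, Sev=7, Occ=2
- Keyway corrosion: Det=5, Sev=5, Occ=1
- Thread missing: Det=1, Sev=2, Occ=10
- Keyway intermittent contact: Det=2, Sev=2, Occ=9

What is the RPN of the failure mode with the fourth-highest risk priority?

28

RPN = Severity × Occurrence × Detection:
  Rotor out of tolerance: 2 × 8 × 10 = 160
  Relay fatigue crack: 2 × 3 × 4 = 24
  Seal contamination: 9 × 1 × 8 = 72
  Fuse wear: 7 × 2 × 2 = 28
  Keyway corrosion: 5 × 1 × 5 = 25
  Thread missing: 2 × 10 × 1 = 20
  Keyway intermittent contact: 2 × 9 × 2 = 36
Sorted descending: 160, 72, 36, 28, 25, 24, 20.
The fourth-highest RPN is 28 (Fuse wear).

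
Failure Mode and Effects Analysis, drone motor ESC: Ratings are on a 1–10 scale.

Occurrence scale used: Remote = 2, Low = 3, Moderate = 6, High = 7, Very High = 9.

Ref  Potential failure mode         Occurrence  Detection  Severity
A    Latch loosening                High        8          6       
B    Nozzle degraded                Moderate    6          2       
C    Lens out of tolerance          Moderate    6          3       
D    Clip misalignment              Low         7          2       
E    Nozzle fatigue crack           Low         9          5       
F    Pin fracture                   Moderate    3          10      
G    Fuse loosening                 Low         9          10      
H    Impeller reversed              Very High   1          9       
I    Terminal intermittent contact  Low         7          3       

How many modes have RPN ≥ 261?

2

RPN = Severity × Occurrence × Detection:
  A: 6 × 7 × 8 = 336
  B: 2 × 6 × 6 = 72
  C: 3 × 6 × 6 = 108
  D: 2 × 3 × 7 = 42
  E: 5 × 3 × 9 = 135
  F: 10 × 6 × 3 = 180
  G: 10 × 3 × 9 = 270
  H: 9 × 9 × 1 = 81
  I: 3 × 3 × 7 = 63
Modes with RPN ≥ 261: A (336), G (270) → 2.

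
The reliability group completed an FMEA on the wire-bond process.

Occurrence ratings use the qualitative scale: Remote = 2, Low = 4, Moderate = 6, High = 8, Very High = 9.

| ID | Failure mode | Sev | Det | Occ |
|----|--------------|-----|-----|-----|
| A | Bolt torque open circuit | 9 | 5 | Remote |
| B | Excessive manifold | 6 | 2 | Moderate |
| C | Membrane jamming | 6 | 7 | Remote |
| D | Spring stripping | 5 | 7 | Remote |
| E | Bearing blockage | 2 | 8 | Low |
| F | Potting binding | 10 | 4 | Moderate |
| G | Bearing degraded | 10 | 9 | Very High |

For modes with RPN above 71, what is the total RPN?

1296

RPN = Severity × Occurrence × Detection:
  A: 9 × 2 × 5 = 90
  B: 6 × 6 × 2 = 72
  C: 6 × 2 × 7 = 84
  D: 5 × 2 × 7 = 70
  E: 2 × 4 × 8 = 64
  F: 10 × 6 × 4 = 240
  G: 10 × 9 × 9 = 810
RPN > 71: A (90), B (72), C (84), F (240), G (810).
Sum: 90 + 72 + 84 + 240 + 810 = 1296.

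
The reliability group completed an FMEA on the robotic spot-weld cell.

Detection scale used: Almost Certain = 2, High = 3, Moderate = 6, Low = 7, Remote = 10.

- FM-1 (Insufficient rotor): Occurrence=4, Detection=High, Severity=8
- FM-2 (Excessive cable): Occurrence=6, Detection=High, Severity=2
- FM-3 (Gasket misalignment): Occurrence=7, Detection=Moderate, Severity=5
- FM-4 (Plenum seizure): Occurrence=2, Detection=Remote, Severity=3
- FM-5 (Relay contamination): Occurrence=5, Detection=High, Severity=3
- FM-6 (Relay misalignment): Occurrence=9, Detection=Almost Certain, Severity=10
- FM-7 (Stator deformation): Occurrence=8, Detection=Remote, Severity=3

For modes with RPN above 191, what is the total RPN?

450

RPN = Severity × Occurrence × Detection:
  FM-1: 8 × 4 × 3 = 96
  FM-2: 2 × 6 × 3 = 36
  FM-3: 5 × 7 × 6 = 210
  FM-4: 3 × 2 × 10 = 60
  FM-5: 3 × 5 × 3 = 45
  FM-6: 10 × 9 × 2 = 180
  FM-7: 3 × 8 × 10 = 240
RPN > 191: FM-3 (210), FM-7 (240).
Sum: 210 + 240 = 450.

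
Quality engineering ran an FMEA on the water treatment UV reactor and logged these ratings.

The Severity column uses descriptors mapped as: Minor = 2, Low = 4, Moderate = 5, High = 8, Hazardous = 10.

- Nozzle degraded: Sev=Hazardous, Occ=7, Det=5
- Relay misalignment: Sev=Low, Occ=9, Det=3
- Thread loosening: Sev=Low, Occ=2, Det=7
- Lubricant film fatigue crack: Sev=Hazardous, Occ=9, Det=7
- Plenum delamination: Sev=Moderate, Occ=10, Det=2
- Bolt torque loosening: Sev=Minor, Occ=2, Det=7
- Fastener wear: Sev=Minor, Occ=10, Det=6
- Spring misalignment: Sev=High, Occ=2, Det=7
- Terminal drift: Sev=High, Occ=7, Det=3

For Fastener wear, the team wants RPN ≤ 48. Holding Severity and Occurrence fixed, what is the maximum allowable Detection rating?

Fastener wear: S=2, O=10, D=6 → current RPN = 120.
Fixed product = 20. Need 20 × D ≤ 48, so D ≤ 48/20 = 2.40.
Maximum integer Detection rating = 2 (gives RPN 40; D=3 would give 60 > 48).

2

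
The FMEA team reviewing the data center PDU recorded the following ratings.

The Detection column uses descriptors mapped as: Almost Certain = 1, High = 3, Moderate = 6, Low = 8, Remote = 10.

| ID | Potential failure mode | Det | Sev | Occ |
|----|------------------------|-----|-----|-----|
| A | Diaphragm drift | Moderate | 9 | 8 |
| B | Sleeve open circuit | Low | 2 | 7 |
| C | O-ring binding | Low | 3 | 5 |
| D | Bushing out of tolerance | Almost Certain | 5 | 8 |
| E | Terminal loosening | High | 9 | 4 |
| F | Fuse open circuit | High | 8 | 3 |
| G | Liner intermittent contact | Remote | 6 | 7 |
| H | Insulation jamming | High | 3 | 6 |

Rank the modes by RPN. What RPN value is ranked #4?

RPN = Severity × Occurrence × Detection:
  A: 9 × 8 × 6 = 432
  B: 2 × 7 × 8 = 112
  C: 3 × 5 × 8 = 120
  D: 5 × 8 × 1 = 40
  E: 9 × 4 × 3 = 108
  F: 8 × 3 × 3 = 72
  G: 6 × 7 × 10 = 420
  H: 3 × 6 × 3 = 54
Sorted descending: 432, 420, 120, 112, 108, 72, 54, 40.
The fourth-highest RPN is 112 (B).

112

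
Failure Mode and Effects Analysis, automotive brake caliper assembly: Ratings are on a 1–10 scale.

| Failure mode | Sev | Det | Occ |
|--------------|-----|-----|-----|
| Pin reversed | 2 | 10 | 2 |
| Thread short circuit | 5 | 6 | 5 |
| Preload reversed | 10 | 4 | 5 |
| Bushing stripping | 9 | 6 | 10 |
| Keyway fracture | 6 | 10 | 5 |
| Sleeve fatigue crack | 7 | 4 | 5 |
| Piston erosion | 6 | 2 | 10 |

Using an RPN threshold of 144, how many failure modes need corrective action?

4

RPN = Severity × Occurrence × Detection:
  Pin reversed: 2 × 2 × 10 = 40
  Thread short circuit: 5 × 5 × 6 = 150
  Preload reversed: 10 × 5 × 4 = 200
  Bushing stripping: 9 × 10 × 6 = 540
  Keyway fracture: 6 × 5 × 10 = 300
  Sleeve fatigue crack: 7 × 5 × 4 = 140
  Piston erosion: 6 × 10 × 2 = 120
Modes with RPN ≥ 144: Thread short circuit (150), Preload reversed (200), Bushing stripping (540), Keyway fracture (300) → 4.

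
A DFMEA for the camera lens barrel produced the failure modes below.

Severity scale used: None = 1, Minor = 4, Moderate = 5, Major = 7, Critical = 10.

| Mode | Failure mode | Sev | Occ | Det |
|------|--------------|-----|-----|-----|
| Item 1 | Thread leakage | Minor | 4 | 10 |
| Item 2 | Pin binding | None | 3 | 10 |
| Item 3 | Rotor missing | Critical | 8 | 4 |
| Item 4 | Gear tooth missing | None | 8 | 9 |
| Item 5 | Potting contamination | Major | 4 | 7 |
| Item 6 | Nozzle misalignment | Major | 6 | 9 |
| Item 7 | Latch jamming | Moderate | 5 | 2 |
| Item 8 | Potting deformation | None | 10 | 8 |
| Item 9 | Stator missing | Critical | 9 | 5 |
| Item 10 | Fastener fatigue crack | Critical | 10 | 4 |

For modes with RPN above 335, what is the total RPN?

RPN = Severity × Occurrence × Detection:
  Item 1: 4 × 4 × 10 = 160
  Item 2: 1 × 3 × 10 = 30
  Item 3: 10 × 8 × 4 = 320
  Item 4: 1 × 8 × 9 = 72
  Item 5: 7 × 4 × 7 = 196
  Item 6: 7 × 6 × 9 = 378
  Item 7: 5 × 5 × 2 = 50
  Item 8: 1 × 10 × 8 = 80
  Item 9: 10 × 9 × 5 = 450
  Item 10: 10 × 10 × 4 = 400
RPN > 335: Item 6 (378), Item 9 (450), Item 10 (400).
Sum: 378 + 450 + 400 = 1228.

1228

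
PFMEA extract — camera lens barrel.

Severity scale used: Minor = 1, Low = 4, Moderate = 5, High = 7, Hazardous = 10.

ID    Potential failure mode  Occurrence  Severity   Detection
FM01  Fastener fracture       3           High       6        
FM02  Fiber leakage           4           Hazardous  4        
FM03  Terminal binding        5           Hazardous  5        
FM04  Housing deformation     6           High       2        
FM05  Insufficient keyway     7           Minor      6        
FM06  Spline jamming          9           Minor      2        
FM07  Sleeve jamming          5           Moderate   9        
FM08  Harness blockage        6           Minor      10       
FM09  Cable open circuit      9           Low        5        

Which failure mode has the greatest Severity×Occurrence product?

FM03

Criticality = Severity × Occurrence:
  FM01: 7 × 3 = 21
  FM02: 10 × 4 = 40
  FM03: 10 × 5 = 50
  FM04: 7 × 6 = 42
  FM05: 1 × 7 = 7
  FM06: 1 × 9 = 9
  FM07: 5 × 5 = 25
  FM08: 1 × 6 = 6
  FM09: 4 × 9 = 36
Highest criticality is 50 → FM03.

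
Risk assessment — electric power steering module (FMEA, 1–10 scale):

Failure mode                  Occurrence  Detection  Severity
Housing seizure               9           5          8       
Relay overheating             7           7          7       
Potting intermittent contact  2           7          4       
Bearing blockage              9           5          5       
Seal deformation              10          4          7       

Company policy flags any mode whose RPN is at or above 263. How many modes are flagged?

RPN = Severity × Occurrence × Detection:
  Housing seizure: 8 × 9 × 5 = 360
  Relay overheating: 7 × 7 × 7 = 343
  Potting intermittent contact: 4 × 2 × 7 = 56
  Bearing blockage: 5 × 9 × 5 = 225
  Seal deformation: 7 × 10 × 4 = 280
Modes with RPN ≥ 263: Housing seizure (360), Relay overheating (343), Seal deformation (280) → 3.

3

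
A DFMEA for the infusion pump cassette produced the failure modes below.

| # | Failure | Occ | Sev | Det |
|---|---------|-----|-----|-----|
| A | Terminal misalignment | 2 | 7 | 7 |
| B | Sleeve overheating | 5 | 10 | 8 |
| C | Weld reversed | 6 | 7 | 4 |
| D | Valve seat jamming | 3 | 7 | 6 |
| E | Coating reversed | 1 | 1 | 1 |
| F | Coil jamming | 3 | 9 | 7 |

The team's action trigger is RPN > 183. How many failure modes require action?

2

RPN = Severity × Occurrence × Detection:
  A: 7 × 2 × 7 = 98
  B: 10 × 5 × 8 = 400
  C: 7 × 6 × 4 = 168
  D: 7 × 3 × 6 = 126
  E: 1 × 1 × 1 = 1
  F: 9 × 3 × 7 = 189
Modes with RPN > 183: B (400), F (189) → 2.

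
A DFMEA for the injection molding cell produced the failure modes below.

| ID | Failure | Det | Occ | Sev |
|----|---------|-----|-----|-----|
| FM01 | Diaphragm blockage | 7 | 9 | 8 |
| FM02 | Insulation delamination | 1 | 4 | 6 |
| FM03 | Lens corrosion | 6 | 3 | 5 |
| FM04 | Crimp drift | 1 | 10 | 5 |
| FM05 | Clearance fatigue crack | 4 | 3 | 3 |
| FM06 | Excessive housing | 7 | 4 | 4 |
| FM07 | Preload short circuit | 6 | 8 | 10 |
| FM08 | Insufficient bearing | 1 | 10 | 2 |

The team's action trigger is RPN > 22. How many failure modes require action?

7

RPN = Severity × Occurrence × Detection:
  FM01: 8 × 9 × 7 = 504
  FM02: 6 × 4 × 1 = 24
  FM03: 5 × 3 × 6 = 90
  FM04: 5 × 10 × 1 = 50
  FM05: 3 × 3 × 4 = 36
  FM06: 4 × 4 × 7 = 112
  FM07: 10 × 8 × 6 = 480
  FM08: 2 × 10 × 1 = 20
Modes with RPN > 22: FM01 (504), FM02 (24), FM03 (90), FM04 (50), FM05 (36), FM06 (112), FM07 (480) → 7.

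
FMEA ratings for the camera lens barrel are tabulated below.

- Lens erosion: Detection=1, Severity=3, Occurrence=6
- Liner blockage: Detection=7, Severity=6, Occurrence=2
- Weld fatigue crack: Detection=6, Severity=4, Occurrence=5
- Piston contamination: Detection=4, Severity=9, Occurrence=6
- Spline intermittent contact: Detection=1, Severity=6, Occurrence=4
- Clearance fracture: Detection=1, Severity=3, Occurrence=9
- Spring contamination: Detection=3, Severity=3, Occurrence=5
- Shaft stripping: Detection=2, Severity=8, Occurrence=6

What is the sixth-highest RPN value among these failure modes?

RPN = Severity × Occurrence × Detection:
  Lens erosion: 3 × 6 × 1 = 18
  Liner blockage: 6 × 2 × 7 = 84
  Weld fatigue crack: 4 × 5 × 6 = 120
  Piston contamination: 9 × 6 × 4 = 216
  Spline intermittent contact: 6 × 4 × 1 = 24
  Clearance fracture: 3 × 9 × 1 = 27
  Spring contamination: 3 × 5 × 3 = 45
  Shaft stripping: 8 × 6 × 2 = 96
Sorted descending: 216, 120, 96, 84, 45, 27, 24, 18.
The sixth-highest RPN is 27 (Clearance fracture).

27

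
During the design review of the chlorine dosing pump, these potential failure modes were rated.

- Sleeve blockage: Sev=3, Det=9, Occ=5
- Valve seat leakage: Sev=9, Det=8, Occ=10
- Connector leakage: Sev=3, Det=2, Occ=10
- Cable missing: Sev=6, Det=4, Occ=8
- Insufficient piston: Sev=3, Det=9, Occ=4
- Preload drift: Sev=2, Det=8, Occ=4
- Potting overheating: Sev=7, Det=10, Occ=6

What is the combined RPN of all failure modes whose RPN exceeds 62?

1639

RPN = Severity × Occurrence × Detection:
  Sleeve blockage: 3 × 5 × 9 = 135
  Valve seat leakage: 9 × 10 × 8 = 720
  Connector leakage: 3 × 10 × 2 = 60
  Cable missing: 6 × 8 × 4 = 192
  Insufficient piston: 3 × 4 × 9 = 108
  Preload drift: 2 × 4 × 8 = 64
  Potting overheating: 7 × 6 × 10 = 420
RPN > 62: Sleeve blockage (135), Valve seat leakage (720), Cable missing (192), Insufficient piston (108), Preload drift (64), Potting overheating (420).
Sum: 135 + 720 + 192 + 108 + 64 + 420 = 1639.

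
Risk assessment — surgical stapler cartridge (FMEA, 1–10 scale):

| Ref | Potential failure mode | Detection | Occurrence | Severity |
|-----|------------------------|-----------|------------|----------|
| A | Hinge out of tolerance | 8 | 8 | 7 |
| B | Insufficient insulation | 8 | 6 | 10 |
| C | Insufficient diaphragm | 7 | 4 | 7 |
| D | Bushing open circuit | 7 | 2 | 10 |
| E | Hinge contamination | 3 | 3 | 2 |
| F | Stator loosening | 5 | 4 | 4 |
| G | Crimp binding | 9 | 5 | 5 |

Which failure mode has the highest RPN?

B

RPN = Severity × Occurrence × Detection:
  A: 7 × 8 × 8 = 448
  B: 10 × 6 × 8 = 480
  C: 7 × 4 × 7 = 196
  D: 10 × 2 × 7 = 140
  E: 2 × 3 × 3 = 18
  F: 4 × 4 × 5 = 80
  G: 5 × 5 × 9 = 225
Highest RPN is 480 → B.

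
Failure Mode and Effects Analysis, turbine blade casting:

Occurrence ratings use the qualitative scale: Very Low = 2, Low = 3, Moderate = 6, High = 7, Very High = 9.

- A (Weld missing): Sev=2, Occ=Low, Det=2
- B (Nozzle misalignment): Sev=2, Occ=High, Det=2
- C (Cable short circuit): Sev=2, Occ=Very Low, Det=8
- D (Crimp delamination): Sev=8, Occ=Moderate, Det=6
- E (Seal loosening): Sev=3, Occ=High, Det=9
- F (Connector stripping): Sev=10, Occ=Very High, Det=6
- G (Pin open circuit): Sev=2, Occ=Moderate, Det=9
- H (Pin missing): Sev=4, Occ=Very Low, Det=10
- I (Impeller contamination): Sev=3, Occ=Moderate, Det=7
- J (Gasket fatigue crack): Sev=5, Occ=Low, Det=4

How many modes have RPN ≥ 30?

8

RPN = Severity × Occurrence × Detection:
  A: 2 × 3 × 2 = 12
  B: 2 × 7 × 2 = 28
  C: 2 × 2 × 8 = 32
  D: 8 × 6 × 6 = 288
  E: 3 × 7 × 9 = 189
  F: 10 × 9 × 6 = 540
  G: 2 × 6 × 9 = 108
  H: 4 × 2 × 10 = 80
  I: 3 × 6 × 7 = 126
  J: 5 × 3 × 4 = 60
Modes with RPN ≥ 30: C (32), D (288), E (189), F (540), G (108), H (80), I (126), J (60) → 8.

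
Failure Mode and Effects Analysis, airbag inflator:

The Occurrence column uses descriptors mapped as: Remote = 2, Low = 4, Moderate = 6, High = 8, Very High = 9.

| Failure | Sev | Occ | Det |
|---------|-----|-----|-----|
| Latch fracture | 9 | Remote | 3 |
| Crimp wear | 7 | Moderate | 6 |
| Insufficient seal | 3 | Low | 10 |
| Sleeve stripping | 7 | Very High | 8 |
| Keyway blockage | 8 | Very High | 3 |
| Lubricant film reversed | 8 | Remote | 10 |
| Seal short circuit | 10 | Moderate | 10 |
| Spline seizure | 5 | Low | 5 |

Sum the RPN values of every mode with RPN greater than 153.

RPN = Severity × Occurrence × Detection:
  Latch fracture: 9 × 2 × 3 = 54
  Crimp wear: 7 × 6 × 6 = 252
  Insufficient seal: 3 × 4 × 10 = 120
  Sleeve stripping: 7 × 9 × 8 = 504
  Keyway blockage: 8 × 9 × 3 = 216
  Lubricant film reversed: 8 × 2 × 10 = 160
  Seal short circuit: 10 × 6 × 10 = 600
  Spline seizure: 5 × 4 × 5 = 100
RPN > 153: Crimp wear (252), Sleeve stripping (504), Keyway blockage (216), Lubricant film reversed (160), Seal short circuit (600).
Sum: 252 + 504 + 216 + 160 + 600 = 1732.

1732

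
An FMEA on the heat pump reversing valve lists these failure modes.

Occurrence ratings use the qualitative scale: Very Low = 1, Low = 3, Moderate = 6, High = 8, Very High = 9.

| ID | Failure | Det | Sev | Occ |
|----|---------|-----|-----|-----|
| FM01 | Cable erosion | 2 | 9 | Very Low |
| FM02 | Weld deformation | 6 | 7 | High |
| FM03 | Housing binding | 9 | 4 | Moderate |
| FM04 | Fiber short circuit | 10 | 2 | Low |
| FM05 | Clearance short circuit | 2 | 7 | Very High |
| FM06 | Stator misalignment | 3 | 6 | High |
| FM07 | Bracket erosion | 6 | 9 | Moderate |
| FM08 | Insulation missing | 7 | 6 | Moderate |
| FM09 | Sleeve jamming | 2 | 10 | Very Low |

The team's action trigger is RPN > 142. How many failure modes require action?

5

RPN = Severity × Occurrence × Detection:
  FM01: 9 × 1 × 2 = 18
  FM02: 7 × 8 × 6 = 336
  FM03: 4 × 6 × 9 = 216
  FM04: 2 × 3 × 10 = 60
  FM05: 7 × 9 × 2 = 126
  FM06: 6 × 8 × 3 = 144
  FM07: 9 × 6 × 6 = 324
  FM08: 6 × 6 × 7 = 252
  FM09: 10 × 1 × 2 = 20
Modes with RPN > 142: FM02 (336), FM03 (216), FM06 (144), FM07 (324), FM08 (252) → 5.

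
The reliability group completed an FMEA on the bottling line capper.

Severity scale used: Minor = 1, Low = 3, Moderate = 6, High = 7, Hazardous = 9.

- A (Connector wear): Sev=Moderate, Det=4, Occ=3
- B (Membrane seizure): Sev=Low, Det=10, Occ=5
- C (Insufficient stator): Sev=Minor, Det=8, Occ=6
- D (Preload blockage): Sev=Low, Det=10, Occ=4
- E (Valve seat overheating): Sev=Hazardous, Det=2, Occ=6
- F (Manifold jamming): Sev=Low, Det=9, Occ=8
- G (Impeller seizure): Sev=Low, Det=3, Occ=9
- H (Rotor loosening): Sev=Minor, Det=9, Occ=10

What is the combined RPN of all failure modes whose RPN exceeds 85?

684

RPN = Severity × Occurrence × Detection:
  A: 6 × 3 × 4 = 72
  B: 3 × 5 × 10 = 150
  C: 1 × 6 × 8 = 48
  D: 3 × 4 × 10 = 120
  E: 9 × 6 × 2 = 108
  F: 3 × 8 × 9 = 216
  G: 3 × 9 × 3 = 81
  H: 1 × 10 × 9 = 90
RPN > 85: B (150), D (120), E (108), F (216), H (90).
Sum: 150 + 120 + 108 + 216 + 90 = 684.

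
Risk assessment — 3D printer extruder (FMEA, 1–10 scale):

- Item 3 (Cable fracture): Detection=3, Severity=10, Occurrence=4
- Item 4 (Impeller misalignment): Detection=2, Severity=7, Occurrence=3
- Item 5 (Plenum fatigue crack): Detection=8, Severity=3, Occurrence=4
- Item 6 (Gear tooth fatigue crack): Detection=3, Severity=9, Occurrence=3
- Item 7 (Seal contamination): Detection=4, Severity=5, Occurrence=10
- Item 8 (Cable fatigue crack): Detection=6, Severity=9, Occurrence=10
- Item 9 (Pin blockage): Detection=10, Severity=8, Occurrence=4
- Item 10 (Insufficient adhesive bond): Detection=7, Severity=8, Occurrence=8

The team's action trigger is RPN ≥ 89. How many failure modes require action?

RPN = Severity × Occurrence × Detection:
  Item 3: 10 × 4 × 3 = 120
  Item 4: 7 × 3 × 2 = 42
  Item 5: 3 × 4 × 8 = 96
  Item 6: 9 × 3 × 3 = 81
  Item 7: 5 × 10 × 4 = 200
  Item 8: 9 × 10 × 6 = 540
  Item 9: 8 × 4 × 10 = 320
  Item 10: 8 × 8 × 7 = 448
Modes with RPN ≥ 89: Item 3 (120), Item 5 (96), Item 7 (200), Item 8 (540), Item 9 (320), Item 10 (448) → 6.

6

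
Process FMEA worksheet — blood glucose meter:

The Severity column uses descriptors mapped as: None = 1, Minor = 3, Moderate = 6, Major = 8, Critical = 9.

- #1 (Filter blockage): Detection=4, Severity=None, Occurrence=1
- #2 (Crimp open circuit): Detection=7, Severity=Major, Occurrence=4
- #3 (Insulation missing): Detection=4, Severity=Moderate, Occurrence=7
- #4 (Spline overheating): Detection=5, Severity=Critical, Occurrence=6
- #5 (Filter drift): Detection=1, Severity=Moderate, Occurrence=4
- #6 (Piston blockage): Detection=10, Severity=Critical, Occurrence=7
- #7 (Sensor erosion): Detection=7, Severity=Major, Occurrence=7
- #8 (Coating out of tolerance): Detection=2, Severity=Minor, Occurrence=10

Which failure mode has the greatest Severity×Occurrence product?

Criticality = Severity × Occurrence:
  #1: 1 × 1 = 1
  #2: 8 × 4 = 32
  #3: 6 × 7 = 42
  #4: 9 × 6 = 54
  #5: 6 × 4 = 24
  #6: 9 × 7 = 63
  #7: 8 × 7 = 56
  #8: 3 × 10 = 30
Highest criticality is 63 → #6.

#6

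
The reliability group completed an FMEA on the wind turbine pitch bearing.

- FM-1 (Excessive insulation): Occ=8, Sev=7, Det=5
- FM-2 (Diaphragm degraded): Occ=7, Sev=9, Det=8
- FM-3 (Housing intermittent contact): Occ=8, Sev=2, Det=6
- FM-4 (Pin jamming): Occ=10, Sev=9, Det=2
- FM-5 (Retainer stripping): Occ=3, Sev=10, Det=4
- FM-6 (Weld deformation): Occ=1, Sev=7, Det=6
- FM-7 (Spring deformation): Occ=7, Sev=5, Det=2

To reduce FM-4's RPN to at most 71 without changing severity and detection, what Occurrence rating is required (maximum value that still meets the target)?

FM-4: S=9, O=10, D=2 → current RPN = 180.
Fixed product = 18. Need 18 × O ≤ 71, so O ≤ 71/18 = 3.94.
Maximum integer Occurrence rating = 3 (gives RPN 54; O=4 would give 72 > 71).

3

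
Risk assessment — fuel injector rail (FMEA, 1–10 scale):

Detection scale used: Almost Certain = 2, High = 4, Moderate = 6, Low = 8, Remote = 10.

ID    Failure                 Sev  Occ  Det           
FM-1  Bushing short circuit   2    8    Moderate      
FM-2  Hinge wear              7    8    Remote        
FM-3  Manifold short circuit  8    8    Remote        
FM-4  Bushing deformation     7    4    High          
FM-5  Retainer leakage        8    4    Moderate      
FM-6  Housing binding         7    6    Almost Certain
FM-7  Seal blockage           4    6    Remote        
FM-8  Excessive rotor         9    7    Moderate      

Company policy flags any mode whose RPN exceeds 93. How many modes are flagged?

7

RPN = Severity × Occurrence × Detection:
  FM-1: 2 × 8 × 6 = 96
  FM-2: 7 × 8 × 10 = 560
  FM-3: 8 × 8 × 10 = 640
  FM-4: 7 × 4 × 4 = 112
  FM-5: 8 × 4 × 6 = 192
  FM-6: 7 × 6 × 2 = 84
  FM-7: 4 × 6 × 10 = 240
  FM-8: 9 × 7 × 6 = 378
Modes with RPN > 93: FM-1 (96), FM-2 (560), FM-3 (640), FM-4 (112), FM-5 (192), FM-7 (240), FM-8 (378) → 7.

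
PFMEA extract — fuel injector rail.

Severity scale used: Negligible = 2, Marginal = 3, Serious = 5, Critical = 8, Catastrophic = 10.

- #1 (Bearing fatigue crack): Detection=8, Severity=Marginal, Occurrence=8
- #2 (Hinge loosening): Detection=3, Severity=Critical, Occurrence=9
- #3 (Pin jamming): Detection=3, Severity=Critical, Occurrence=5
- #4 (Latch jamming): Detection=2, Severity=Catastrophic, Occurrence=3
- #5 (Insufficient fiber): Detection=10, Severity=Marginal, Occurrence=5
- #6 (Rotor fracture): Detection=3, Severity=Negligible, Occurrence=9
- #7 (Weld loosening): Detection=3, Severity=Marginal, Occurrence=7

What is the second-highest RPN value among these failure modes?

RPN = Severity × Occurrence × Detection:
  #1: 3 × 8 × 8 = 192
  #2: 8 × 9 × 3 = 216
  #3: 8 × 5 × 3 = 120
  #4: 10 × 3 × 2 = 60
  #5: 3 × 5 × 10 = 150
  #6: 2 × 9 × 3 = 54
  #7: 3 × 7 × 3 = 63
Sorted descending: 216, 192, 150, 120, 63, 60, 54.
The second-highest RPN is 192 (#1).

192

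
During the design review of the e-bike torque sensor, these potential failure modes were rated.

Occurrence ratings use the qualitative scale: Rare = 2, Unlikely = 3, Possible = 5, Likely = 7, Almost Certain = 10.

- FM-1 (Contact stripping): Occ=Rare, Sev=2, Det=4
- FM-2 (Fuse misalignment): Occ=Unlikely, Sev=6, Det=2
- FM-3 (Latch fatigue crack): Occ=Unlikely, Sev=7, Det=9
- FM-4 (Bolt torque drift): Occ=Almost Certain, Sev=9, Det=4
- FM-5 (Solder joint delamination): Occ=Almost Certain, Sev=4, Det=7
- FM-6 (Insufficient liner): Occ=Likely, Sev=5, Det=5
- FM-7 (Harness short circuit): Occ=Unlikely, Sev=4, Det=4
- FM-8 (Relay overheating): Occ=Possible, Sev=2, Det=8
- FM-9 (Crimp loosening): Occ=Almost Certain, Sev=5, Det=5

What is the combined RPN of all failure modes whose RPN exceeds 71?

RPN = Severity × Occurrence × Detection:
  FM-1: 2 × 2 × 4 = 16
  FM-2: 6 × 3 × 2 = 36
  FM-3: 7 × 3 × 9 = 189
  FM-4: 9 × 10 × 4 = 360
  FM-5: 4 × 10 × 7 = 280
  FM-6: 5 × 7 × 5 = 175
  FM-7: 4 × 3 × 4 = 48
  FM-8: 2 × 5 × 8 = 80
  FM-9: 5 × 10 × 5 = 250
RPN > 71: FM-3 (189), FM-4 (360), FM-5 (280), FM-6 (175), FM-8 (80), FM-9 (250).
Sum: 189 + 360 + 280 + 175 + 80 + 250 = 1334.

1334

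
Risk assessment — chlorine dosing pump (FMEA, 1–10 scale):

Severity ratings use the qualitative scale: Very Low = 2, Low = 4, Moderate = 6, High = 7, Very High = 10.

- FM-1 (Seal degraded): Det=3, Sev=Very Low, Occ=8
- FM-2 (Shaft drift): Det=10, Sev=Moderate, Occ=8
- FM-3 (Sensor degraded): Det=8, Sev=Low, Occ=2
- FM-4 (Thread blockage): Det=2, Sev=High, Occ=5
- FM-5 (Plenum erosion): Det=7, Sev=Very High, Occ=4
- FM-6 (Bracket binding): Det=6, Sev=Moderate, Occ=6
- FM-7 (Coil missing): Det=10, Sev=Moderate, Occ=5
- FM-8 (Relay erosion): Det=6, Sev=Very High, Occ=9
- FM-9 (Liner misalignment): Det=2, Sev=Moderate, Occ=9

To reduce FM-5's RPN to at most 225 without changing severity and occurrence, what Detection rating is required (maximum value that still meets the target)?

5

FM-5: S=10, O=4, D=7 → current RPN = 280.
Fixed product = 40. Need 40 × D ≤ 225, so D ≤ 225/40 = 5.62.
Maximum integer Detection rating = 5 (gives RPN 200; D=6 would give 240 > 225).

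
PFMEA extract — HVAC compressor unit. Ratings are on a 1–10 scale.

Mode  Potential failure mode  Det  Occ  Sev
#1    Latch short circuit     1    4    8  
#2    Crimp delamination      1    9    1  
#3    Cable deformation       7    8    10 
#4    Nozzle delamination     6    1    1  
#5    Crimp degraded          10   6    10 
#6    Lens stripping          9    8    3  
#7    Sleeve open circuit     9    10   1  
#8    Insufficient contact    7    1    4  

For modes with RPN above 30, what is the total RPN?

1498

RPN = Severity × Occurrence × Detection:
  #1: 8 × 4 × 1 = 32
  #2: 1 × 9 × 1 = 9
  #3: 10 × 8 × 7 = 560
  #4: 1 × 1 × 6 = 6
  #5: 10 × 6 × 10 = 600
  #6: 3 × 8 × 9 = 216
  #7: 1 × 10 × 9 = 90
  #8: 4 × 1 × 7 = 28
RPN > 30: #1 (32), #3 (560), #5 (600), #6 (216), #7 (90).
Sum: 32 + 560 + 600 + 216 + 90 = 1498.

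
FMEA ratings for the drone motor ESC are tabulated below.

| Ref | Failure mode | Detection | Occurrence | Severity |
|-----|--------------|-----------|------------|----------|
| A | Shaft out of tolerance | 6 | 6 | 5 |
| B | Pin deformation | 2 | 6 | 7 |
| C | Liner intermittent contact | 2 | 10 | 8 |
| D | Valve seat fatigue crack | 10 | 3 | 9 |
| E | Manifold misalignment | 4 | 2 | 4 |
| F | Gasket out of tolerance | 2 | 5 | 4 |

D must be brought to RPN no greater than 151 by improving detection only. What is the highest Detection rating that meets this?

5

D: S=9, O=3, D=10 → current RPN = 270.
Fixed product = 27. Need 27 × D ≤ 151, so D ≤ 151/27 = 5.59.
Maximum integer Detection rating = 5 (gives RPN 135; D=6 would give 162 > 151).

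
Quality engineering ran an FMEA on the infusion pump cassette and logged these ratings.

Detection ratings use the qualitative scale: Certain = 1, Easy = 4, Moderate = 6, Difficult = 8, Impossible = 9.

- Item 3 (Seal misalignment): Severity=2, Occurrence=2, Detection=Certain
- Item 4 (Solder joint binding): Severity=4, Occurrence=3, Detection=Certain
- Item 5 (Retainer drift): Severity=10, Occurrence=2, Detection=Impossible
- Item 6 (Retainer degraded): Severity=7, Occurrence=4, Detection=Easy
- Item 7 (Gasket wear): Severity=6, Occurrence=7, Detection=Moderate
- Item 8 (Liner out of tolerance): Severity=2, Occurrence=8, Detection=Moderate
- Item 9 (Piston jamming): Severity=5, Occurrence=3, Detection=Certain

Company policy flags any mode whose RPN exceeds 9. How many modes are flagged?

RPN = Severity × Occurrence × Detection:
  Item 3: 2 × 2 × 1 = 4
  Item 4: 4 × 3 × 1 = 12
  Item 5: 10 × 2 × 9 = 180
  Item 6: 7 × 4 × 4 = 112
  Item 7: 6 × 7 × 6 = 252
  Item 8: 2 × 8 × 6 = 96
  Item 9: 5 × 3 × 1 = 15
Modes with RPN > 9: Item 4 (12), Item 5 (180), Item 6 (112), Item 7 (252), Item 8 (96), Item 9 (15) → 6.

6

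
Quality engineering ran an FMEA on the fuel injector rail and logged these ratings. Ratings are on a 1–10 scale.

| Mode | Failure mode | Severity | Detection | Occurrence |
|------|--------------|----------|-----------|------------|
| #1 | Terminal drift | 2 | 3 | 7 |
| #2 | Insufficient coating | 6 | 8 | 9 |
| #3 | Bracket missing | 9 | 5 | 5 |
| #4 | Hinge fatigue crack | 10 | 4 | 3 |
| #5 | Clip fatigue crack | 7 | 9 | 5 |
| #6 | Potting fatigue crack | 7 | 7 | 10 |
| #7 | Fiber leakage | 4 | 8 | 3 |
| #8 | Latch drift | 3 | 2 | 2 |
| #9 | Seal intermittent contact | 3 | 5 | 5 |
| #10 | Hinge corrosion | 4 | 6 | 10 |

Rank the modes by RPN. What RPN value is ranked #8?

RPN = Severity × Occurrence × Detection:
  #1: 2 × 7 × 3 = 42
  #2: 6 × 9 × 8 = 432
  #3: 9 × 5 × 5 = 225
  #4: 10 × 3 × 4 = 120
  #5: 7 × 5 × 9 = 315
  #6: 7 × 10 × 7 = 490
  #7: 4 × 3 × 8 = 96
  #8: 3 × 2 × 2 = 12
  #9: 3 × 5 × 5 = 75
  #10: 4 × 10 × 6 = 240
Sorted descending: 490, 432, 315, 240, 225, 120, 96, 75, 42, 12.
The eighth-highest RPN is 75 (#9).

75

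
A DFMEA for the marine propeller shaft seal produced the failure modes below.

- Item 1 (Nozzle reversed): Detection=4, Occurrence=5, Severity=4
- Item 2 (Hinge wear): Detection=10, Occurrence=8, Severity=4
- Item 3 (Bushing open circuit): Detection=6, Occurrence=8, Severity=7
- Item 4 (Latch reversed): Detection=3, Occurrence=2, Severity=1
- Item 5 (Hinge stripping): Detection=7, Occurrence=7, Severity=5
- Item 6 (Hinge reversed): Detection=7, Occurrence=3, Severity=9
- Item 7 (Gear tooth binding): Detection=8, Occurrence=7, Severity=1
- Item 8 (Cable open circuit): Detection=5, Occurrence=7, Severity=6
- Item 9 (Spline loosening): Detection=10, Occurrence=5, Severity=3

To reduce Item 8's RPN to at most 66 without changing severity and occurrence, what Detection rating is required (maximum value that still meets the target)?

Item 8: S=6, O=7, D=5 → current RPN = 210.
Fixed product = 42. Need 42 × D ≤ 66, so D ≤ 66/42 = 1.57.
Maximum integer Detection rating = 1 (gives RPN 42; D=2 would give 84 > 66).

1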